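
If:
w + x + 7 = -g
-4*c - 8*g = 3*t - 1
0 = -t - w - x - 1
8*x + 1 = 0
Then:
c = 11*w/4 + 469/32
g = -w - 55/8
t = -w - 7/8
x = -1/8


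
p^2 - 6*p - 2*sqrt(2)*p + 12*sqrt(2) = (p - 6)*(p - 2*sqrt(2))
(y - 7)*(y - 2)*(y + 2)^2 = y^4 - 5*y^3 - 18*y^2 + 20*y + 56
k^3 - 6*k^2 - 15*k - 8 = (k - 8)*(k + 1)^2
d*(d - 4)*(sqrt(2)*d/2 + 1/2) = sqrt(2)*d^3/2 - 2*sqrt(2)*d^2 + d^2/2 - 2*d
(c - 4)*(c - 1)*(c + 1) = c^3 - 4*c^2 - c + 4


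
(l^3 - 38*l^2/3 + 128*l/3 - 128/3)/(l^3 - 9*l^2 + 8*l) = (3*l^2 - 14*l + 16)/(3*l*(l - 1))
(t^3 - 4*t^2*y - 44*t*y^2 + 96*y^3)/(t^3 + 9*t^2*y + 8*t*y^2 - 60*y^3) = (t - 8*y)/(t + 5*y)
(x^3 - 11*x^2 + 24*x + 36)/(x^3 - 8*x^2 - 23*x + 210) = (x^2 - 5*x - 6)/(x^2 - 2*x - 35)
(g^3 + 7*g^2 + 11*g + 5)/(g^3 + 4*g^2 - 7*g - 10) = (g + 1)/(g - 2)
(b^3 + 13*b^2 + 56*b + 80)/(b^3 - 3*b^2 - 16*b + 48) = (b^2 + 9*b + 20)/(b^2 - 7*b + 12)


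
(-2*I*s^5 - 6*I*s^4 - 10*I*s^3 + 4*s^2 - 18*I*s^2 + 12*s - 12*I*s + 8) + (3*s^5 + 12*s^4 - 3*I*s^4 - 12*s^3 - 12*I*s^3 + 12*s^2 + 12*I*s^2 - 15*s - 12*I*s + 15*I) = 3*s^5 - 2*I*s^5 + 12*s^4 - 9*I*s^4 - 12*s^3 - 22*I*s^3 + 16*s^2 - 6*I*s^2 - 3*s - 24*I*s + 8 + 15*I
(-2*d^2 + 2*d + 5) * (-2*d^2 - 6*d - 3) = 4*d^4 + 8*d^3 - 16*d^2 - 36*d - 15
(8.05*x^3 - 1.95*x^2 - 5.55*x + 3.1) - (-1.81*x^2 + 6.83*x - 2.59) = 8.05*x^3 - 0.14*x^2 - 12.38*x + 5.69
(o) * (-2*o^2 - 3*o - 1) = -2*o^3 - 3*o^2 - o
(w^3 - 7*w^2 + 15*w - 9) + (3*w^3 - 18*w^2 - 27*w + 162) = 4*w^3 - 25*w^2 - 12*w + 153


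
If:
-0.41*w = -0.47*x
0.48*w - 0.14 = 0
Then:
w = 0.29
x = 0.25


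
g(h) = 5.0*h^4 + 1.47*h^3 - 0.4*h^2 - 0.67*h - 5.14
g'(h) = 20.0*h^3 + 4.41*h^2 - 0.8*h - 0.67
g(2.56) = 229.93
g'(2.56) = 361.73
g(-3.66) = 817.09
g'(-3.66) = -919.23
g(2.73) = 297.69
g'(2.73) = 436.94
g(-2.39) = 137.25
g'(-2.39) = -246.61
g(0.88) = -2.04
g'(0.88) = 15.67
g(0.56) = -4.89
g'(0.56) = 3.78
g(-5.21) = 3463.62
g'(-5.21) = -2705.21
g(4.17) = 1603.57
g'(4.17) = 1522.91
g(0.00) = -5.14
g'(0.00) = -0.67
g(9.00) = 33833.06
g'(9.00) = 14929.34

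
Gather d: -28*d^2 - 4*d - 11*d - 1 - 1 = -28*d^2 - 15*d - 2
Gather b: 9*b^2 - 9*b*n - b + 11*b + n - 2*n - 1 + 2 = 9*b^2 + b*(10 - 9*n) - n + 1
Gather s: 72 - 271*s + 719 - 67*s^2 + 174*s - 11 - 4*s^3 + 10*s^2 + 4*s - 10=-4*s^3 - 57*s^2 - 93*s + 770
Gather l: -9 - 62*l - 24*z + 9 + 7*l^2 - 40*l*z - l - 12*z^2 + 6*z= 7*l^2 + l*(-40*z - 63) - 12*z^2 - 18*z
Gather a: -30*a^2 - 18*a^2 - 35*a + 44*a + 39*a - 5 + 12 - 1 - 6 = -48*a^2 + 48*a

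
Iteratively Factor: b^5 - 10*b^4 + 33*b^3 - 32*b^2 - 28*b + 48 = (b - 3)*(b^4 - 7*b^3 + 12*b^2 + 4*b - 16) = (b - 3)*(b - 2)*(b^3 - 5*b^2 + 2*b + 8) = (b - 3)*(b - 2)*(b + 1)*(b^2 - 6*b + 8) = (b - 3)*(b - 2)^2*(b + 1)*(b - 4)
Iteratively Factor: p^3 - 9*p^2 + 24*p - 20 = (p - 2)*(p^2 - 7*p + 10) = (p - 5)*(p - 2)*(p - 2)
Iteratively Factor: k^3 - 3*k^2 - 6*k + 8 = (k + 2)*(k^2 - 5*k + 4) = (k - 1)*(k + 2)*(k - 4)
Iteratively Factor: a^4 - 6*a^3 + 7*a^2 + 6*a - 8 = (a - 2)*(a^3 - 4*a^2 - a + 4) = (a - 2)*(a + 1)*(a^2 - 5*a + 4) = (a - 4)*(a - 2)*(a + 1)*(a - 1)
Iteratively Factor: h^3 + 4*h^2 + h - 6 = (h + 2)*(h^2 + 2*h - 3) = (h + 2)*(h + 3)*(h - 1)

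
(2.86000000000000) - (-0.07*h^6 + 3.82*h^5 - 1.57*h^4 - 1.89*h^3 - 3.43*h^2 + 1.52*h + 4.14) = 0.07*h^6 - 3.82*h^5 + 1.57*h^4 + 1.89*h^3 + 3.43*h^2 - 1.52*h - 1.28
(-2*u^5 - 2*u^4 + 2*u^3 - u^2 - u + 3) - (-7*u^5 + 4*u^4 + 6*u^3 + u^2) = 5*u^5 - 6*u^4 - 4*u^3 - 2*u^2 - u + 3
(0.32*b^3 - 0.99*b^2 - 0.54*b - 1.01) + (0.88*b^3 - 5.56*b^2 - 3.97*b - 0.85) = 1.2*b^3 - 6.55*b^2 - 4.51*b - 1.86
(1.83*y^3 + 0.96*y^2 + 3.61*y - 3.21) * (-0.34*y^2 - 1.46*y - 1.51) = -0.6222*y^5 - 2.9982*y^4 - 5.3923*y^3 - 5.6288*y^2 - 0.764500000000001*y + 4.8471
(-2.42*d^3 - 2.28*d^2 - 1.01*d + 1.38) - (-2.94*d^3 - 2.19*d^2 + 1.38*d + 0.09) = 0.52*d^3 - 0.0899999999999999*d^2 - 2.39*d + 1.29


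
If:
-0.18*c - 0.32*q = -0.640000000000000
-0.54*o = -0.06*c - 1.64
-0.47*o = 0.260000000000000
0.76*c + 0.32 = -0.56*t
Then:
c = -32.31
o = -0.55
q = 20.18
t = 43.28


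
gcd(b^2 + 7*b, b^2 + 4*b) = b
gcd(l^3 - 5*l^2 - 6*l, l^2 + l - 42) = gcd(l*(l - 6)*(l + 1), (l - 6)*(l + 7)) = l - 6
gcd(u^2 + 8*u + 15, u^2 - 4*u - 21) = u + 3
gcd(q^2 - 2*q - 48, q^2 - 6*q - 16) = q - 8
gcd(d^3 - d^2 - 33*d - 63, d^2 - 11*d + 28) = d - 7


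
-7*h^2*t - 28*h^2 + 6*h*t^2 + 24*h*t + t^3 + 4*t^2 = (-h + t)*(7*h + t)*(t + 4)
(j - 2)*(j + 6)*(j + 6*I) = j^3 + 4*j^2 + 6*I*j^2 - 12*j + 24*I*j - 72*I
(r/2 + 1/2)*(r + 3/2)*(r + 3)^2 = r^4/2 + 17*r^3/4 + 51*r^2/4 + 63*r/4 + 27/4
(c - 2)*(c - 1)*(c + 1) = c^3 - 2*c^2 - c + 2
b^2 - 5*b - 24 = (b - 8)*(b + 3)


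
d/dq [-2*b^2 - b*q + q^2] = -b + 2*q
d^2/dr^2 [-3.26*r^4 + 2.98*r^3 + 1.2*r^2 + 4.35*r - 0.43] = -39.12*r^2 + 17.88*r + 2.4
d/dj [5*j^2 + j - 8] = 10*j + 1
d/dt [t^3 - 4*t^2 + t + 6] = 3*t^2 - 8*t + 1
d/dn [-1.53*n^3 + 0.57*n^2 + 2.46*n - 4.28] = -4.59*n^2 + 1.14*n + 2.46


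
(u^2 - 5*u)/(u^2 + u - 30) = u/(u + 6)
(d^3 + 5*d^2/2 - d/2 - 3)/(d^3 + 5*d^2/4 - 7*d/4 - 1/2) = 2*(2*d + 3)/(4*d + 1)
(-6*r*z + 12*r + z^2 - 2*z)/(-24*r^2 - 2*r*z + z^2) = (z - 2)/(4*r + z)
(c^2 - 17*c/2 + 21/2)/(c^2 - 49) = (c - 3/2)/(c + 7)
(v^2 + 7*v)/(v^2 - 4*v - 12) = v*(v + 7)/(v^2 - 4*v - 12)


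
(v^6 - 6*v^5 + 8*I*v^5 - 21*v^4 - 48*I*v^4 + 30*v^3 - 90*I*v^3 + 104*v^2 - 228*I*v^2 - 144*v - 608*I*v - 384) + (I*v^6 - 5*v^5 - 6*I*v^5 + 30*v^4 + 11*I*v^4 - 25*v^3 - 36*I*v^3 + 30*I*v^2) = v^6 + I*v^6 - 11*v^5 + 2*I*v^5 + 9*v^4 - 37*I*v^4 + 5*v^3 - 126*I*v^3 + 104*v^2 - 198*I*v^2 - 144*v - 608*I*v - 384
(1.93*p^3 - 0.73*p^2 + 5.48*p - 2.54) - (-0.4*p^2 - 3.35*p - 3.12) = 1.93*p^3 - 0.33*p^2 + 8.83*p + 0.58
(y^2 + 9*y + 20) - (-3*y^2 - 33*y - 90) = 4*y^2 + 42*y + 110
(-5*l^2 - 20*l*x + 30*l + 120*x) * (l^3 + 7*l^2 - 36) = -5*l^5 - 20*l^4*x - 5*l^4 - 20*l^3*x + 210*l^3 + 840*l^2*x + 180*l^2 + 720*l*x - 1080*l - 4320*x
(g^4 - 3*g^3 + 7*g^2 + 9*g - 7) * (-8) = -8*g^4 + 24*g^3 - 56*g^2 - 72*g + 56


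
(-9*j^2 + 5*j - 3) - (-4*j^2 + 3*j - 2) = -5*j^2 + 2*j - 1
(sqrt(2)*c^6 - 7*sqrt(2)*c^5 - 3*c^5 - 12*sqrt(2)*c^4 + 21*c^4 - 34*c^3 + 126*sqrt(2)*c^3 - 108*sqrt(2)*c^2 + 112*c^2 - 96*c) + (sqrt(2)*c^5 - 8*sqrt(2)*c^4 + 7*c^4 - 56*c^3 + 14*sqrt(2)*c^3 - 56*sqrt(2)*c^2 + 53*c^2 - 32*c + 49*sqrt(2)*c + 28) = sqrt(2)*c^6 - 6*sqrt(2)*c^5 - 3*c^5 - 20*sqrt(2)*c^4 + 28*c^4 - 90*c^3 + 140*sqrt(2)*c^3 - 164*sqrt(2)*c^2 + 165*c^2 - 128*c + 49*sqrt(2)*c + 28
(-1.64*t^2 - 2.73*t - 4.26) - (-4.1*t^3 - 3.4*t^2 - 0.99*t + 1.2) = 4.1*t^3 + 1.76*t^2 - 1.74*t - 5.46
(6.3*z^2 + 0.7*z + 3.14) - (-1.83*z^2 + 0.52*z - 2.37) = 8.13*z^2 + 0.18*z + 5.51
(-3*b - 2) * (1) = -3*b - 2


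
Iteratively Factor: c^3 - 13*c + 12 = (c - 3)*(c^2 + 3*c - 4) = (c - 3)*(c + 4)*(c - 1)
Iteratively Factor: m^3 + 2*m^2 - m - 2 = (m - 1)*(m^2 + 3*m + 2) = (m - 1)*(m + 2)*(m + 1)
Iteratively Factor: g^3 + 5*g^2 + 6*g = (g)*(g^2 + 5*g + 6) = g*(g + 3)*(g + 2)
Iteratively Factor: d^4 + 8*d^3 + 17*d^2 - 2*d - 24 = (d + 2)*(d^3 + 6*d^2 + 5*d - 12) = (d - 1)*(d + 2)*(d^2 + 7*d + 12) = (d - 1)*(d + 2)*(d + 3)*(d + 4)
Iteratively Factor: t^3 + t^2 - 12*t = (t)*(t^2 + t - 12) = t*(t + 4)*(t - 3)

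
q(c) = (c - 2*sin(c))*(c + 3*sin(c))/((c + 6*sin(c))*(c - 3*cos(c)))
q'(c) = (1 - 2*cos(c))*(c + 3*sin(c))/((c + 6*sin(c))*(c - 3*cos(c))) + (c - 2*sin(c))*(c + 3*sin(c))*(-3*sin(c) - 1)/((c + 6*sin(c))*(c - 3*cos(c))^2) + (c - 2*sin(c))*(c + 3*sin(c))*(-6*cos(c) - 1)/((c + 6*sin(c))^2*(c - 3*cos(c))) + (c - 2*sin(c))*(3*cos(c) + 1)/((c + 6*sin(c))*(c - 3*cos(c))) = (-(c - 2*sin(c))*(c + 3*sin(c))*(c + 6*sin(c))*(3*sin(c) + 1) - (c - 2*sin(c))*(c + 3*sin(c))*(c - 3*cos(c))*(6*cos(c) + 1) + (c + 6*sin(c))*(c - 3*cos(c))*(c*cos(c) + 2*c + sin(c) - 6*sin(2*c)))/((c + 6*sin(c))^2*(c - 3*cos(c))^2)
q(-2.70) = -114.26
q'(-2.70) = -2418.02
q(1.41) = -0.36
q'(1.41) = 1.95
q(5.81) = 3.09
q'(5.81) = -3.82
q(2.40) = 0.16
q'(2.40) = 0.31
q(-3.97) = -10.93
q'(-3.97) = -93.81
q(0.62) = 0.17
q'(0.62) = 0.46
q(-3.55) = 11.02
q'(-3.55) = -11.24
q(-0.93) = -0.14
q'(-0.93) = 0.12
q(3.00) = 0.41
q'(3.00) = 0.63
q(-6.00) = 0.88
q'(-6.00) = 1.02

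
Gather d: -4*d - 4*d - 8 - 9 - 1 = -8*d - 18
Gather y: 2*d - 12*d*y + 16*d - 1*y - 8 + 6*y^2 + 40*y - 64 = 18*d + 6*y^2 + y*(39 - 12*d) - 72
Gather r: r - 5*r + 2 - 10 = -4*r - 8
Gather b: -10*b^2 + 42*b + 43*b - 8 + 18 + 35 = -10*b^2 + 85*b + 45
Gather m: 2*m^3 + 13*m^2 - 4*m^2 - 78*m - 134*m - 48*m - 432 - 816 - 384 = 2*m^3 + 9*m^2 - 260*m - 1632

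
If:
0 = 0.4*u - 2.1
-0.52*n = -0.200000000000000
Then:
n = 0.38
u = 5.25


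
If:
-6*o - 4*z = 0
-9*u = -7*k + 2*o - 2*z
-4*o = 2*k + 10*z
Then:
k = -11*z/3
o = -2*z/3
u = -67*z/27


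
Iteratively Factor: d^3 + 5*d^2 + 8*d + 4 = (d + 1)*(d^2 + 4*d + 4) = (d + 1)*(d + 2)*(d + 2)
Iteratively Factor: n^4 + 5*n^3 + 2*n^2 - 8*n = (n)*(n^3 + 5*n^2 + 2*n - 8) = n*(n + 4)*(n^2 + n - 2) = n*(n - 1)*(n + 4)*(n + 2)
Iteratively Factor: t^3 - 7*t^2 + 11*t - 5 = (t - 5)*(t^2 - 2*t + 1) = (t - 5)*(t - 1)*(t - 1)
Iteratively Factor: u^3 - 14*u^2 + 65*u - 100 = (u - 4)*(u^2 - 10*u + 25) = (u - 5)*(u - 4)*(u - 5)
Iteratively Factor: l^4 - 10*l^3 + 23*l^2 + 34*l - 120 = (l + 2)*(l^3 - 12*l^2 + 47*l - 60) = (l - 4)*(l + 2)*(l^2 - 8*l + 15) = (l - 5)*(l - 4)*(l + 2)*(l - 3)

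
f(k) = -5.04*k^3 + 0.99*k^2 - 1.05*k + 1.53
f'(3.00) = -131.19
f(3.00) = -128.79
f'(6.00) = -533.49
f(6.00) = -1057.77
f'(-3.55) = -198.63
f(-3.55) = 243.22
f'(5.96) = -526.34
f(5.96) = -1036.57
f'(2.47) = -88.41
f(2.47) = -70.97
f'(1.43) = -29.14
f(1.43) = -12.69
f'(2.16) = -67.32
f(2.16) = -46.91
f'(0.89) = -11.26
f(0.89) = -2.17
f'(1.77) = -44.91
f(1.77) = -25.17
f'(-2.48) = -98.95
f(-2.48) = 87.10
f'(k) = -15.12*k^2 + 1.98*k - 1.05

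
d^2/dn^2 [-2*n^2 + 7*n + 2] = -4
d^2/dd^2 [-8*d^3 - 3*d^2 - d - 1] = -48*d - 6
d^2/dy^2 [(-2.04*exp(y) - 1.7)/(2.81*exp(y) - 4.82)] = (-41.053538*exp(y) - 70.419236)*exp(y)/(22.188041*exp(3*y) - 114.177606*exp(2*y) + 195.849132*exp(y) - 111.980168)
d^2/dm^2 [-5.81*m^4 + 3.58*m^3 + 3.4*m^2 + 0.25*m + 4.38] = -69.72*m^2 + 21.48*m + 6.8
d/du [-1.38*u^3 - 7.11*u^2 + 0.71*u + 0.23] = -4.14*u^2 - 14.22*u + 0.71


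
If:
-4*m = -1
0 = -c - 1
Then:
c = -1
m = 1/4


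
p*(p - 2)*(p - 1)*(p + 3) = p^4 - 7*p^2 + 6*p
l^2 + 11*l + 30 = (l + 5)*(l + 6)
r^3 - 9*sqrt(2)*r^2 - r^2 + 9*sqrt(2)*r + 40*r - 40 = (r - 1)*(r - 5*sqrt(2))*(r - 4*sqrt(2))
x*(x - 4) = x^2 - 4*x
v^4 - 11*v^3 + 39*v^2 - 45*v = v*(v - 5)*(v - 3)^2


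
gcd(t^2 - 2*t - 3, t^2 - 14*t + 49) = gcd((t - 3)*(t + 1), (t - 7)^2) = 1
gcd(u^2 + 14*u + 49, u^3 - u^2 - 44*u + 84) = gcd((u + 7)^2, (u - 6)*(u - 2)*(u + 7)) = u + 7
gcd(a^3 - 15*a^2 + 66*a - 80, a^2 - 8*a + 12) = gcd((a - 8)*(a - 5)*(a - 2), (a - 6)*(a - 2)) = a - 2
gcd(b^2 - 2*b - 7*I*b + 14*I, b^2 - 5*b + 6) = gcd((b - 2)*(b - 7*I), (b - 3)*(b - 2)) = b - 2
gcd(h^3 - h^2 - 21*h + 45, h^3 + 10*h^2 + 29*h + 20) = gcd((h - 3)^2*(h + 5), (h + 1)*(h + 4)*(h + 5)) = h + 5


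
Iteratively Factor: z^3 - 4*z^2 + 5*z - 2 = (z - 1)*(z^2 - 3*z + 2) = (z - 1)^2*(z - 2)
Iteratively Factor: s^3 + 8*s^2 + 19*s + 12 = (s + 3)*(s^2 + 5*s + 4) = (s + 3)*(s + 4)*(s + 1)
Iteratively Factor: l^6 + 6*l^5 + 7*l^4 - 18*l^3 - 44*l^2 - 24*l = (l + 1)*(l^5 + 5*l^4 + 2*l^3 - 20*l^2 - 24*l) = (l - 2)*(l + 1)*(l^4 + 7*l^3 + 16*l^2 + 12*l) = (l - 2)*(l + 1)*(l + 2)*(l^3 + 5*l^2 + 6*l) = l*(l - 2)*(l + 1)*(l + 2)*(l^2 + 5*l + 6) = l*(l - 2)*(l + 1)*(l + 2)*(l + 3)*(l + 2)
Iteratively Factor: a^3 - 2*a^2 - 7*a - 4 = (a + 1)*(a^2 - 3*a - 4) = (a + 1)^2*(a - 4)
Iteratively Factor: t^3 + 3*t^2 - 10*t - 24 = (t + 2)*(t^2 + t - 12) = (t + 2)*(t + 4)*(t - 3)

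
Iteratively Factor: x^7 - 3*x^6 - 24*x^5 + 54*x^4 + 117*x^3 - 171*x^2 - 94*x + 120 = (x - 1)*(x^6 - 2*x^5 - 26*x^4 + 28*x^3 + 145*x^2 - 26*x - 120) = (x - 1)^2*(x^5 - x^4 - 27*x^3 + x^2 + 146*x + 120) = (x - 3)*(x - 1)^2*(x^4 + 2*x^3 - 21*x^2 - 62*x - 40) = (x - 3)*(x - 1)^2*(x + 4)*(x^3 - 2*x^2 - 13*x - 10) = (x - 3)*(x - 1)^2*(x + 1)*(x + 4)*(x^2 - 3*x - 10) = (x - 3)*(x - 1)^2*(x + 1)*(x + 2)*(x + 4)*(x - 5)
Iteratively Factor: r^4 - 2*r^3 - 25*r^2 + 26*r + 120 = (r + 4)*(r^3 - 6*r^2 - r + 30) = (r - 5)*(r + 4)*(r^2 - r - 6) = (r - 5)*(r - 3)*(r + 4)*(r + 2)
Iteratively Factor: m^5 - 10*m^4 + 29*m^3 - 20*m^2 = (m - 1)*(m^4 - 9*m^3 + 20*m^2) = (m - 5)*(m - 1)*(m^3 - 4*m^2) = m*(m - 5)*(m - 1)*(m^2 - 4*m) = m*(m - 5)*(m - 4)*(m - 1)*(m)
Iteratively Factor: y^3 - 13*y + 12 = (y - 1)*(y^2 + y - 12) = (y - 1)*(y + 4)*(y - 3)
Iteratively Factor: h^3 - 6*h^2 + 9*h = (h)*(h^2 - 6*h + 9) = h*(h - 3)*(h - 3)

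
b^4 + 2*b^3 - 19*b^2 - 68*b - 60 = (b - 5)*(b + 2)^2*(b + 3)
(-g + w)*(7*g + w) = -7*g^2 + 6*g*w + w^2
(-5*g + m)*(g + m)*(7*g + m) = -35*g^3 - 33*g^2*m + 3*g*m^2 + m^3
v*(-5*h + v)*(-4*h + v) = 20*h^2*v - 9*h*v^2 + v^3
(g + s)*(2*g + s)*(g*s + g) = 2*g^3*s + 2*g^3 + 3*g^2*s^2 + 3*g^2*s + g*s^3 + g*s^2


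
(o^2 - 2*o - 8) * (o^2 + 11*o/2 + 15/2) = o^4 + 7*o^3/2 - 23*o^2/2 - 59*o - 60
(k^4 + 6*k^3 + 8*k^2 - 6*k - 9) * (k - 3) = k^5 + 3*k^4 - 10*k^3 - 30*k^2 + 9*k + 27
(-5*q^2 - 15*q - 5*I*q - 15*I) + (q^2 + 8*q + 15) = -4*q^2 - 7*q - 5*I*q + 15 - 15*I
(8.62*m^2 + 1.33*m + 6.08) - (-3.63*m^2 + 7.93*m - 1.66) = 12.25*m^2 - 6.6*m + 7.74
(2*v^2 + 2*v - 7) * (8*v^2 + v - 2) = 16*v^4 + 18*v^3 - 58*v^2 - 11*v + 14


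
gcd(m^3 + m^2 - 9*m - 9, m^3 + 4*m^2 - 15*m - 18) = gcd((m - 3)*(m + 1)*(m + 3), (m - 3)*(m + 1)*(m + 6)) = m^2 - 2*m - 3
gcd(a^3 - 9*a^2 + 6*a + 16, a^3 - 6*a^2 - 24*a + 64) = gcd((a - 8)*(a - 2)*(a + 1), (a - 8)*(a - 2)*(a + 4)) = a^2 - 10*a + 16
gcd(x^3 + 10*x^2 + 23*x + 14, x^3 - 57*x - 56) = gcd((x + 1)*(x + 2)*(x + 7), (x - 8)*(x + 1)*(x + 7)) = x^2 + 8*x + 7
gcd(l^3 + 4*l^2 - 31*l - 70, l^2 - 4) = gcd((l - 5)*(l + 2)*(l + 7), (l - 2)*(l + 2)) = l + 2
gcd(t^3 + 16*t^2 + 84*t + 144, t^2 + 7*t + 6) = t + 6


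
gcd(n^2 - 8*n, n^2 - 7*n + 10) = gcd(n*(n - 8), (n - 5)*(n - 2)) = 1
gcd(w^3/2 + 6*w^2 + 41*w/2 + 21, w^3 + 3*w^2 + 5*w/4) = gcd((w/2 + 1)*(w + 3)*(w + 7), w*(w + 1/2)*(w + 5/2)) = 1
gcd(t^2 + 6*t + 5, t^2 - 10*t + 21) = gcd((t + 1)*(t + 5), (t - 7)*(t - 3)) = 1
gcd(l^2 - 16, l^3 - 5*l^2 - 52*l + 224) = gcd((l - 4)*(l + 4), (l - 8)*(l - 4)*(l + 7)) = l - 4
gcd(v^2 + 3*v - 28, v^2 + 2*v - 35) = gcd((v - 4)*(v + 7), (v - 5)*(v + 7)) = v + 7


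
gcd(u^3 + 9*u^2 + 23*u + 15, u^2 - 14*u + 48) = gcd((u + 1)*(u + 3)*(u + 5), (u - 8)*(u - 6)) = 1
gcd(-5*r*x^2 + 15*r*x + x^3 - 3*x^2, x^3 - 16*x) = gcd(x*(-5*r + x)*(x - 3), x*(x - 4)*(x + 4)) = x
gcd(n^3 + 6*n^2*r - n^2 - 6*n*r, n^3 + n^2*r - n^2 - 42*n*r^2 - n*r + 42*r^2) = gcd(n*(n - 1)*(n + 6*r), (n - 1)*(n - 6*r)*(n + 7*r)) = n - 1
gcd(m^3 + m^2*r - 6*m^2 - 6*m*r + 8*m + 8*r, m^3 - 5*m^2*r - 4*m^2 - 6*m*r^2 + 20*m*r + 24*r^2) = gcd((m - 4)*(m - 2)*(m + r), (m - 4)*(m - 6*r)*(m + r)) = m^2 + m*r - 4*m - 4*r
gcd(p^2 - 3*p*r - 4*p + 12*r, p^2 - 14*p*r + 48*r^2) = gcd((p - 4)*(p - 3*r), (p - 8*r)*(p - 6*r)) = 1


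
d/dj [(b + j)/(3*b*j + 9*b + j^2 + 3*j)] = (3*b*j + 9*b + j^2 + 3*j - (b + j)*(3*b + 2*j + 3))/(3*b*j + 9*b + j^2 + 3*j)^2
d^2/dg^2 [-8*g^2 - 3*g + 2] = -16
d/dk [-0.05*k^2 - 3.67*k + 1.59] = -0.1*k - 3.67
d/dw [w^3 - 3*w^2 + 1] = 3*w*(w - 2)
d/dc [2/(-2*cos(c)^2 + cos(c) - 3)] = 2*(1 - 4*cos(c))*sin(c)/(-cos(c) + cos(2*c) + 4)^2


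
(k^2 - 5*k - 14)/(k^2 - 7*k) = (k + 2)/k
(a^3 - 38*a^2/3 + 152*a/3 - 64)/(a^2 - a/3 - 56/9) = 3*(a^2 - 10*a + 24)/(3*a + 7)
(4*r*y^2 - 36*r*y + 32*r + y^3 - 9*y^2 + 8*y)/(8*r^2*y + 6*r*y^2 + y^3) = (y^2 - 9*y + 8)/(y*(2*r + y))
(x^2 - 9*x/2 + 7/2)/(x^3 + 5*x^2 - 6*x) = (x - 7/2)/(x*(x + 6))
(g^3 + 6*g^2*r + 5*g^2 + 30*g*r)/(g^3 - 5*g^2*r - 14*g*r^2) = (-g^2 - 6*g*r - 5*g - 30*r)/(-g^2 + 5*g*r + 14*r^2)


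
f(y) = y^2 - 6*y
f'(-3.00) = -12.00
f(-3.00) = 27.00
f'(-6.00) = -18.00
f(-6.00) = 72.00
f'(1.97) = -2.06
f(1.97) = -7.94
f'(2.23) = -1.54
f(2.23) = -8.41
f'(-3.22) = -12.44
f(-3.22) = 29.69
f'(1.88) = -2.24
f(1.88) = -7.75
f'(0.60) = -4.80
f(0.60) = -3.24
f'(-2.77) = -11.54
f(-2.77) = 24.29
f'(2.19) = -1.62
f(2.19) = -8.34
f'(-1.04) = -8.08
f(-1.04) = 7.32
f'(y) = 2*y - 6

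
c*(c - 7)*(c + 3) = c^3 - 4*c^2 - 21*c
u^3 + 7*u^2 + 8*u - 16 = (u - 1)*(u + 4)^2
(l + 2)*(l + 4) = l^2 + 6*l + 8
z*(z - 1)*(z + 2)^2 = z^4 + 3*z^3 - 4*z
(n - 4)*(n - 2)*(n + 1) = n^3 - 5*n^2 + 2*n + 8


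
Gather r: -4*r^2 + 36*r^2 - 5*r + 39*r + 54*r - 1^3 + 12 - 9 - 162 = 32*r^2 + 88*r - 160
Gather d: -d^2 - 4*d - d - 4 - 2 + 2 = -d^2 - 5*d - 4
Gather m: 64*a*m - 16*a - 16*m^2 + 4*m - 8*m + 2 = -16*a - 16*m^2 + m*(64*a - 4) + 2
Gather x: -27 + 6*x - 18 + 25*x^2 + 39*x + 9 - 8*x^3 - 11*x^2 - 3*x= -8*x^3 + 14*x^2 + 42*x - 36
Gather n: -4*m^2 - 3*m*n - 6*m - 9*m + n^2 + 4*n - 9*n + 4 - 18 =-4*m^2 - 15*m + n^2 + n*(-3*m - 5) - 14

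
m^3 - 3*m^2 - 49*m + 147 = (m - 7)*(m - 3)*(m + 7)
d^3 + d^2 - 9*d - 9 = (d - 3)*(d + 1)*(d + 3)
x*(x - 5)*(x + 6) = x^3 + x^2 - 30*x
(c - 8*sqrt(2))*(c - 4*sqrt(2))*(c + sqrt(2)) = c^3 - 11*sqrt(2)*c^2 + 40*c + 64*sqrt(2)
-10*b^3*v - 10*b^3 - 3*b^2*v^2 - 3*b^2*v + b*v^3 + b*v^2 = (-5*b + v)*(2*b + v)*(b*v + b)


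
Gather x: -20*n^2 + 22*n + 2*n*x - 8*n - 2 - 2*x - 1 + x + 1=-20*n^2 + 14*n + x*(2*n - 1) - 2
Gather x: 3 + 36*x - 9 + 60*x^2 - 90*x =60*x^2 - 54*x - 6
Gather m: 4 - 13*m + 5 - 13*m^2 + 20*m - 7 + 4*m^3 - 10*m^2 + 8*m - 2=4*m^3 - 23*m^2 + 15*m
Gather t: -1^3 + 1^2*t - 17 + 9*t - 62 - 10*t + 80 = 0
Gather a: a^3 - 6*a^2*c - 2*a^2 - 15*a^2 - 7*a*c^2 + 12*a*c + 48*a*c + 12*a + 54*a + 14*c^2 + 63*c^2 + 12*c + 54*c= a^3 + a^2*(-6*c - 17) + a*(-7*c^2 + 60*c + 66) + 77*c^2 + 66*c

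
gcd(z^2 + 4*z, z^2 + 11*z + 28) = z + 4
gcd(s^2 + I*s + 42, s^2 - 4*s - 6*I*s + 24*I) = s - 6*I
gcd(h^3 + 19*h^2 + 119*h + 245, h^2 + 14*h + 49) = h^2 + 14*h + 49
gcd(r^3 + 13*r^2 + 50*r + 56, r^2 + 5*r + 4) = r + 4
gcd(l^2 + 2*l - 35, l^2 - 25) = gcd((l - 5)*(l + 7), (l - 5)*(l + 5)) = l - 5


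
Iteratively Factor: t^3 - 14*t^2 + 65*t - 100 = (t - 5)*(t^2 - 9*t + 20) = (t - 5)*(t - 4)*(t - 5)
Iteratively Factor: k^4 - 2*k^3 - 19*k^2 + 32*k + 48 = (k + 1)*(k^3 - 3*k^2 - 16*k + 48) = (k - 3)*(k + 1)*(k^2 - 16) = (k - 3)*(k + 1)*(k + 4)*(k - 4)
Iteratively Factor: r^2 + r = (r)*(r + 1)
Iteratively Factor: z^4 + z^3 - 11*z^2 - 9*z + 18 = (z + 2)*(z^3 - z^2 - 9*z + 9) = (z - 3)*(z + 2)*(z^2 + 2*z - 3) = (z - 3)*(z - 1)*(z + 2)*(z + 3)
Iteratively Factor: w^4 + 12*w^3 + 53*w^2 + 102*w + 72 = (w + 3)*(w^3 + 9*w^2 + 26*w + 24) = (w + 2)*(w + 3)*(w^2 + 7*w + 12) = (w + 2)*(w + 3)^2*(w + 4)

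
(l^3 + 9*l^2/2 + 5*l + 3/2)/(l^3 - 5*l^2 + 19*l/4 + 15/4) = 2*(l^2 + 4*l + 3)/(2*l^2 - 11*l + 15)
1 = 1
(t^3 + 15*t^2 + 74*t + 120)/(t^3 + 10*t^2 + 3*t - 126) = (t^2 + 9*t + 20)/(t^2 + 4*t - 21)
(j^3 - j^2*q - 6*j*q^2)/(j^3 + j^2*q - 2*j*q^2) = (-j + 3*q)/(-j + q)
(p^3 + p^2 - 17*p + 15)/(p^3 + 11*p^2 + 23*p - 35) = (p - 3)/(p + 7)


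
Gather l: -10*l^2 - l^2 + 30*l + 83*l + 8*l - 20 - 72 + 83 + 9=-11*l^2 + 121*l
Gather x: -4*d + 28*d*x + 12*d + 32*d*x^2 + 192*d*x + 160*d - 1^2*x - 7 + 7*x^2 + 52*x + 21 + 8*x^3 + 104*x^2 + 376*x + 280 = 168*d + 8*x^3 + x^2*(32*d + 111) + x*(220*d + 427) + 294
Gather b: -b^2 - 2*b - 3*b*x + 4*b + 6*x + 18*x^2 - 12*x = -b^2 + b*(2 - 3*x) + 18*x^2 - 6*x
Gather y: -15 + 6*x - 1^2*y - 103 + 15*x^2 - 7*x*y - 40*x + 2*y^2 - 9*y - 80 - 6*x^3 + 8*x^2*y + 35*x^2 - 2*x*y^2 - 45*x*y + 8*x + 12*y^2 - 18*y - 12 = -6*x^3 + 50*x^2 - 26*x + y^2*(14 - 2*x) + y*(8*x^2 - 52*x - 28) - 210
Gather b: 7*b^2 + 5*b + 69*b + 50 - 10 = 7*b^2 + 74*b + 40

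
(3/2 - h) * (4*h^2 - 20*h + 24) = -4*h^3 + 26*h^2 - 54*h + 36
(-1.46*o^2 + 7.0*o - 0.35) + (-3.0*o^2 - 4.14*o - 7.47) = -4.46*o^2 + 2.86*o - 7.82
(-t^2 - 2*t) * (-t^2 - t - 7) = t^4 + 3*t^3 + 9*t^2 + 14*t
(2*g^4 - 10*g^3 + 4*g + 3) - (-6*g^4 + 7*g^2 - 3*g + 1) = 8*g^4 - 10*g^3 - 7*g^2 + 7*g + 2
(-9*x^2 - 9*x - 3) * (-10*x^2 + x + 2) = 90*x^4 + 81*x^3 + 3*x^2 - 21*x - 6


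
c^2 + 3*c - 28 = (c - 4)*(c + 7)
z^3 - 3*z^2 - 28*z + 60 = (z - 6)*(z - 2)*(z + 5)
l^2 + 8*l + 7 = (l + 1)*(l + 7)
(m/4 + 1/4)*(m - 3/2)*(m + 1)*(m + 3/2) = m^4/4 + m^3/2 - 5*m^2/16 - 9*m/8 - 9/16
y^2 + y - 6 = (y - 2)*(y + 3)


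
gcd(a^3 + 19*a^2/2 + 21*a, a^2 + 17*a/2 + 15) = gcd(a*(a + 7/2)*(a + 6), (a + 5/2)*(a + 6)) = a + 6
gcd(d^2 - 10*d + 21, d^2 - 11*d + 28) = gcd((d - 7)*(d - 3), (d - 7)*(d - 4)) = d - 7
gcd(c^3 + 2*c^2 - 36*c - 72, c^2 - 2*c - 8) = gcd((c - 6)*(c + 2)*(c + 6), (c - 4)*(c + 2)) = c + 2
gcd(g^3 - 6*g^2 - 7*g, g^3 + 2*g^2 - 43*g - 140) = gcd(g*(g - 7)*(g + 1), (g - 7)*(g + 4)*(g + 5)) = g - 7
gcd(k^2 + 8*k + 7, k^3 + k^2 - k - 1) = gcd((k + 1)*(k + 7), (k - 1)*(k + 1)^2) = k + 1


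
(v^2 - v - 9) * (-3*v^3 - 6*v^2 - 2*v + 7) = -3*v^5 - 3*v^4 + 31*v^3 + 63*v^2 + 11*v - 63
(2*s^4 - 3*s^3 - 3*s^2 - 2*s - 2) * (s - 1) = 2*s^5 - 5*s^4 + s^2 + 2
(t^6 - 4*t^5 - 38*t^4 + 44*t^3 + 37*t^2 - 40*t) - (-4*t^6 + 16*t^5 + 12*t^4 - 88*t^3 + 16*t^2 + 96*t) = 5*t^6 - 20*t^5 - 50*t^4 + 132*t^3 + 21*t^2 - 136*t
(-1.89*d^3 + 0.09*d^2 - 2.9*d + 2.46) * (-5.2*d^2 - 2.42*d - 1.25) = 9.828*d^5 + 4.1058*d^4 + 17.2247*d^3 - 5.8865*d^2 - 2.3282*d - 3.075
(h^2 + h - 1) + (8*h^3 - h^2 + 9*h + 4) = 8*h^3 + 10*h + 3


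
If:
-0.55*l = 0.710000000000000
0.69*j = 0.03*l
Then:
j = -0.06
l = -1.29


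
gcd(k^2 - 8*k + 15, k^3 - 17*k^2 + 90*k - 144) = k - 3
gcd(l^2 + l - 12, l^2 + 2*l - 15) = l - 3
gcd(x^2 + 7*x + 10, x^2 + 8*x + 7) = 1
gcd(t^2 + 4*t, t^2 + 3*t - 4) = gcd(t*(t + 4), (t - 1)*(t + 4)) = t + 4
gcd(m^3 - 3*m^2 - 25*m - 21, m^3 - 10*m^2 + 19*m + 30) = m + 1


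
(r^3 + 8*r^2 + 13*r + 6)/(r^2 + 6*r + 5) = (r^2 + 7*r + 6)/(r + 5)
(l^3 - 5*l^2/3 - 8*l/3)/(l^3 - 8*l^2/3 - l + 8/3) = l/(l - 1)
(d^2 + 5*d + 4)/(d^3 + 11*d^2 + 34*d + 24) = 1/(d + 6)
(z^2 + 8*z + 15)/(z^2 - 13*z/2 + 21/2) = 2*(z^2 + 8*z + 15)/(2*z^2 - 13*z + 21)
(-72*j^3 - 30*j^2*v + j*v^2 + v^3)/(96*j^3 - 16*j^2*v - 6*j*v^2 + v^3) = (3*j + v)/(-4*j + v)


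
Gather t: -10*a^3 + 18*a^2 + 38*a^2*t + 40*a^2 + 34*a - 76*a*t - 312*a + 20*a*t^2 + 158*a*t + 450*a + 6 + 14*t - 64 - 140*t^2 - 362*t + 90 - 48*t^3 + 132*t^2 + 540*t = -10*a^3 + 58*a^2 + 172*a - 48*t^3 + t^2*(20*a - 8) + t*(38*a^2 + 82*a + 192) + 32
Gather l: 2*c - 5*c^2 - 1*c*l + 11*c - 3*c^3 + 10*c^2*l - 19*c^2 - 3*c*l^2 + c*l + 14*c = -3*c^3 + 10*c^2*l - 24*c^2 - 3*c*l^2 + 27*c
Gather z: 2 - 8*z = 2 - 8*z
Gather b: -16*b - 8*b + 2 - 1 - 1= -24*b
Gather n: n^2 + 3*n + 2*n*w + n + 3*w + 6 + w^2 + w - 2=n^2 + n*(2*w + 4) + w^2 + 4*w + 4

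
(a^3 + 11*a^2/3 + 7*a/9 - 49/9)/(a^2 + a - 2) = (9*a^2 + 42*a + 49)/(9*(a + 2))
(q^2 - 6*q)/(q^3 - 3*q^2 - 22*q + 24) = q/(q^2 + 3*q - 4)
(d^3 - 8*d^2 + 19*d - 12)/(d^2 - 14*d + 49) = (d^3 - 8*d^2 + 19*d - 12)/(d^2 - 14*d + 49)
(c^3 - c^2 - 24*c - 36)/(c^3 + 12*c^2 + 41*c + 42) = (c - 6)/(c + 7)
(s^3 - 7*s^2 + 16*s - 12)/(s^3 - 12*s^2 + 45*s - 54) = (s^2 - 4*s + 4)/(s^2 - 9*s + 18)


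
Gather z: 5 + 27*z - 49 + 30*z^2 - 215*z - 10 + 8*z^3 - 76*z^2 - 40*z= 8*z^3 - 46*z^2 - 228*z - 54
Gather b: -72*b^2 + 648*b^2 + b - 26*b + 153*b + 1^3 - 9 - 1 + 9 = 576*b^2 + 128*b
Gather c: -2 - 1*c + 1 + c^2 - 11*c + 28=c^2 - 12*c + 27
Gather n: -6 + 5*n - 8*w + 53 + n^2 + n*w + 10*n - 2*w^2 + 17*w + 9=n^2 + n*(w + 15) - 2*w^2 + 9*w + 56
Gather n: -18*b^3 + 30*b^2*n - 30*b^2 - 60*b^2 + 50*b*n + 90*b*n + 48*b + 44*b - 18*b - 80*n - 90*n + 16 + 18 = -18*b^3 - 90*b^2 + 74*b + n*(30*b^2 + 140*b - 170) + 34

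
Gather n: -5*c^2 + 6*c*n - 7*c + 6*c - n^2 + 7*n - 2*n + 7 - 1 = -5*c^2 - c - n^2 + n*(6*c + 5) + 6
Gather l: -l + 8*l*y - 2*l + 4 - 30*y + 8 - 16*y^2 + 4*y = l*(8*y - 3) - 16*y^2 - 26*y + 12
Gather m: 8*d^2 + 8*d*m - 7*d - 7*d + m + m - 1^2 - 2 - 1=8*d^2 - 14*d + m*(8*d + 2) - 4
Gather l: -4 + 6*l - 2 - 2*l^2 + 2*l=-2*l^2 + 8*l - 6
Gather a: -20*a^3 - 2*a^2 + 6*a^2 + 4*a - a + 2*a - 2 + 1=-20*a^3 + 4*a^2 + 5*a - 1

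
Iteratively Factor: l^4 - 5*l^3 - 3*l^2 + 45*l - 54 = (l + 3)*(l^3 - 8*l^2 + 21*l - 18) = (l - 2)*(l + 3)*(l^2 - 6*l + 9) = (l - 3)*(l - 2)*(l + 3)*(l - 3)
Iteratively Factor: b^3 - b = (b - 1)*(b^2 + b) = (b - 1)*(b + 1)*(b)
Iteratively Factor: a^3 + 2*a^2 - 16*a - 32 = (a - 4)*(a^2 + 6*a + 8) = (a - 4)*(a + 2)*(a + 4)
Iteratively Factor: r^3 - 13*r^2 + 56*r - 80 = (r - 4)*(r^2 - 9*r + 20) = (r - 4)^2*(r - 5)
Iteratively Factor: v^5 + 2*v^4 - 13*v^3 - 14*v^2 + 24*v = (v + 2)*(v^4 - 13*v^2 + 12*v) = (v - 3)*(v + 2)*(v^3 + 3*v^2 - 4*v) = (v - 3)*(v - 1)*(v + 2)*(v^2 + 4*v) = v*(v - 3)*(v - 1)*(v + 2)*(v + 4)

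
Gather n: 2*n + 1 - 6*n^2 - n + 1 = -6*n^2 + n + 2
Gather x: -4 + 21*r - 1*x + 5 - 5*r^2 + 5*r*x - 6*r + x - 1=-5*r^2 + 5*r*x + 15*r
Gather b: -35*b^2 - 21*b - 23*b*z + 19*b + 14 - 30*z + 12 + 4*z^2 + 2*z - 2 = -35*b^2 + b*(-23*z - 2) + 4*z^2 - 28*z + 24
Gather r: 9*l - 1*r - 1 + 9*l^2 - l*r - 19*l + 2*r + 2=9*l^2 - 10*l + r*(1 - l) + 1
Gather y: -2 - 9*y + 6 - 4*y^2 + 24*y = -4*y^2 + 15*y + 4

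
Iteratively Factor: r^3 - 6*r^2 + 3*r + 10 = (r + 1)*(r^2 - 7*r + 10) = (r - 2)*(r + 1)*(r - 5)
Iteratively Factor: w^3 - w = (w - 1)*(w^2 + w) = w*(w - 1)*(w + 1)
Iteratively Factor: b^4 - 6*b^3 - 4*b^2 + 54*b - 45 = (b + 3)*(b^3 - 9*b^2 + 23*b - 15) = (b - 1)*(b + 3)*(b^2 - 8*b + 15) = (b - 5)*(b - 1)*(b + 3)*(b - 3)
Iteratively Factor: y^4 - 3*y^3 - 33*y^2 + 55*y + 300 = (y + 4)*(y^3 - 7*y^2 - 5*y + 75) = (y - 5)*(y + 4)*(y^2 - 2*y - 15) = (y - 5)*(y + 3)*(y + 4)*(y - 5)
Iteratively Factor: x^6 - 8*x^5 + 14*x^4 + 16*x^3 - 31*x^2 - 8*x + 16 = (x - 1)*(x^5 - 7*x^4 + 7*x^3 + 23*x^2 - 8*x - 16) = (x - 1)*(x + 1)*(x^4 - 8*x^3 + 15*x^2 + 8*x - 16) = (x - 4)*(x - 1)*(x + 1)*(x^3 - 4*x^2 - x + 4) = (x - 4)*(x - 1)*(x + 1)^2*(x^2 - 5*x + 4) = (x - 4)*(x - 1)^2*(x + 1)^2*(x - 4)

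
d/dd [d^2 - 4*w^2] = 2*d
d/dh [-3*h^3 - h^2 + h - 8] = -9*h^2 - 2*h + 1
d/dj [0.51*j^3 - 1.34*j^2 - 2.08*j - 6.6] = 1.53*j^2 - 2.68*j - 2.08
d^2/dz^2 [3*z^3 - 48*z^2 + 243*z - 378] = 18*z - 96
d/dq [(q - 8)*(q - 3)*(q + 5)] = 3*q^2 - 12*q - 31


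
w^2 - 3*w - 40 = (w - 8)*(w + 5)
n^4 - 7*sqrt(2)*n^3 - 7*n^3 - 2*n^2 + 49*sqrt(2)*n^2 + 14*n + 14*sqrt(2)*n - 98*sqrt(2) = (n - 7)*(n - 7*sqrt(2))*(n - sqrt(2))*(n + sqrt(2))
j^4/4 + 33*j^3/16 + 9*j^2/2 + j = j*(j/4 + 1)*(j + 1/4)*(j + 4)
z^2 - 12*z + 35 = (z - 7)*(z - 5)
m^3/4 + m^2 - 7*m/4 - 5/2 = (m/4 + 1/4)*(m - 2)*(m + 5)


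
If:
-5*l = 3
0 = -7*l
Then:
No Solution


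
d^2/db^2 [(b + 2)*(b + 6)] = 2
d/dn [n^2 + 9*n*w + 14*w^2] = 2*n + 9*w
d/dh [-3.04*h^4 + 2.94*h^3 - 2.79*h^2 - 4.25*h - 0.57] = -12.16*h^3 + 8.82*h^2 - 5.58*h - 4.25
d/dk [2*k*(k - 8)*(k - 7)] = 6*k^2 - 60*k + 112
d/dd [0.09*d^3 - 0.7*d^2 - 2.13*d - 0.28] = 0.27*d^2 - 1.4*d - 2.13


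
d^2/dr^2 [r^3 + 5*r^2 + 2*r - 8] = 6*r + 10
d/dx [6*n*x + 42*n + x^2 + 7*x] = 6*n + 2*x + 7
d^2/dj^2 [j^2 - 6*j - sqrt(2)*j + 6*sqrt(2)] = 2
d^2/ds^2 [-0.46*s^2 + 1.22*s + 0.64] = -0.920000000000000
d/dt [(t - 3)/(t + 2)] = 5/(t + 2)^2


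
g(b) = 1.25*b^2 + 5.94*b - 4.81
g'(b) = 2.5*b + 5.94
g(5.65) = 68.65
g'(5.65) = 20.06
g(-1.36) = -10.58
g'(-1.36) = 2.54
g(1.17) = 3.85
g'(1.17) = 8.86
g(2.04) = 12.51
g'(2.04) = 11.04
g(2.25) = 14.88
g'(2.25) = 11.56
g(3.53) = 31.73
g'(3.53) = 14.76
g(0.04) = -4.57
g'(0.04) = 6.04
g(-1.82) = -11.48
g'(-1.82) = 1.39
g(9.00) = 149.90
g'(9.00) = 28.44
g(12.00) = 246.47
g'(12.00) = 35.94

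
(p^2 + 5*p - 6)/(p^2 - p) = (p + 6)/p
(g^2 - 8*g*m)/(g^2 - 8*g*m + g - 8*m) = g/(g + 1)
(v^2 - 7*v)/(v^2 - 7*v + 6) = v*(v - 7)/(v^2 - 7*v + 6)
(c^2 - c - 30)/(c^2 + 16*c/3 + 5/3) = 3*(c - 6)/(3*c + 1)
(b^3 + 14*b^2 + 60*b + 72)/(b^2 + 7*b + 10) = (b^2 + 12*b + 36)/(b + 5)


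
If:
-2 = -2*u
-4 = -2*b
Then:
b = 2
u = 1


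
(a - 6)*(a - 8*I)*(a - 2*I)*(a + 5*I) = a^4 - 6*a^3 - 5*I*a^3 + 34*a^2 + 30*I*a^2 - 204*a - 80*I*a + 480*I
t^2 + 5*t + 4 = (t + 1)*(t + 4)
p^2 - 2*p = p*(p - 2)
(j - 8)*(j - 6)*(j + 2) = j^3 - 12*j^2 + 20*j + 96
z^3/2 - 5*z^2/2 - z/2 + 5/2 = (z/2 + 1/2)*(z - 5)*(z - 1)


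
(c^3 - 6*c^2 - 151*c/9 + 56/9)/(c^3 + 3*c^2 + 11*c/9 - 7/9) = (c - 8)/(c + 1)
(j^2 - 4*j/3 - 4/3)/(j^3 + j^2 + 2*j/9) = 3*(j - 2)/(j*(3*j + 1))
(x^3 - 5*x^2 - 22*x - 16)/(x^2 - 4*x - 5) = (x^2 - 6*x - 16)/(x - 5)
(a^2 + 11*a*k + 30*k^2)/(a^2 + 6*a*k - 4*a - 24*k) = (a + 5*k)/(a - 4)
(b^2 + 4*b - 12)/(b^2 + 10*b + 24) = (b - 2)/(b + 4)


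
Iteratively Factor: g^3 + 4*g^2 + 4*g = (g + 2)*(g^2 + 2*g) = g*(g + 2)*(g + 2)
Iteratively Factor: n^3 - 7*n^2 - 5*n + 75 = (n - 5)*(n^2 - 2*n - 15) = (n - 5)^2*(n + 3)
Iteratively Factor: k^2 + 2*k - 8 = (k + 4)*(k - 2)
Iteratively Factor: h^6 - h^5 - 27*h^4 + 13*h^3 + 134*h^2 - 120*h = (h - 5)*(h^5 + 4*h^4 - 7*h^3 - 22*h^2 + 24*h) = (h - 5)*(h - 2)*(h^4 + 6*h^3 + 5*h^2 - 12*h) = (h - 5)*(h - 2)*(h + 4)*(h^3 + 2*h^2 - 3*h) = (h - 5)*(h - 2)*(h + 3)*(h + 4)*(h^2 - h) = (h - 5)*(h - 2)*(h - 1)*(h + 3)*(h + 4)*(h)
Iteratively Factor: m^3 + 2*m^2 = (m)*(m^2 + 2*m) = m^2*(m + 2)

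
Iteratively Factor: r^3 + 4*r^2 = (r)*(r^2 + 4*r) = r*(r + 4)*(r)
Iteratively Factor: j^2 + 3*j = (j)*(j + 3)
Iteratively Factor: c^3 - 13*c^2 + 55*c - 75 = (c - 3)*(c^2 - 10*c + 25) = (c - 5)*(c - 3)*(c - 5)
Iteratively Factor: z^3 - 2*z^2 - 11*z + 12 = (z + 3)*(z^2 - 5*z + 4) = (z - 1)*(z + 3)*(z - 4)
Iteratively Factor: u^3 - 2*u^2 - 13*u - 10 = (u + 1)*(u^2 - 3*u - 10) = (u + 1)*(u + 2)*(u - 5)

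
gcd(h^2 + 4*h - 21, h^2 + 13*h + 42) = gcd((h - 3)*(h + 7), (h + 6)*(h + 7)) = h + 7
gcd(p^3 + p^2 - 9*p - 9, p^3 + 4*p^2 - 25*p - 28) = p + 1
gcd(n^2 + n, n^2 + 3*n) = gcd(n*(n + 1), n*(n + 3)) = n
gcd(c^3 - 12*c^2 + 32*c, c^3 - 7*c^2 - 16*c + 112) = c - 4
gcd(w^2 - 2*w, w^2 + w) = w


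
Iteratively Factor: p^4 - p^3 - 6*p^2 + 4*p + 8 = (p + 2)*(p^3 - 3*p^2 + 4) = (p - 2)*(p + 2)*(p^2 - p - 2) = (p - 2)^2*(p + 2)*(p + 1)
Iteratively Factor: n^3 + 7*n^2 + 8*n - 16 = (n + 4)*(n^2 + 3*n - 4) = (n - 1)*(n + 4)*(n + 4)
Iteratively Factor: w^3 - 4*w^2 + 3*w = (w - 3)*(w^2 - w) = w*(w - 3)*(w - 1)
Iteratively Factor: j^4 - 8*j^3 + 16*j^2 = (j)*(j^3 - 8*j^2 + 16*j) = j*(j - 4)*(j^2 - 4*j) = j*(j - 4)^2*(j)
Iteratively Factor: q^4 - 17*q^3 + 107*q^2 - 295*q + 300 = (q - 3)*(q^3 - 14*q^2 + 65*q - 100) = (q - 5)*(q - 3)*(q^2 - 9*q + 20) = (q - 5)*(q - 4)*(q - 3)*(q - 5)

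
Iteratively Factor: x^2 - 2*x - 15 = (x + 3)*(x - 5)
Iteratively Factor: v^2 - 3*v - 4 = (v + 1)*(v - 4)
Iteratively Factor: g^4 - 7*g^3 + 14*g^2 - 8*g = (g - 1)*(g^3 - 6*g^2 + 8*g) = (g - 2)*(g - 1)*(g^2 - 4*g) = g*(g - 2)*(g - 1)*(g - 4)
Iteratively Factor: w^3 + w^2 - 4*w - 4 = (w + 2)*(w^2 - w - 2) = (w + 1)*(w + 2)*(w - 2)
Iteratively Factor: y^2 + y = (y + 1)*(y)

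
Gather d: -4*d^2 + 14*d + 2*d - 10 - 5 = -4*d^2 + 16*d - 15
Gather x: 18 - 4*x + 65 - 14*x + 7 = 90 - 18*x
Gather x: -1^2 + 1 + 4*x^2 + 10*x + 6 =4*x^2 + 10*x + 6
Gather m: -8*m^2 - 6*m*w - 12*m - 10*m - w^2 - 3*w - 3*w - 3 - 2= -8*m^2 + m*(-6*w - 22) - w^2 - 6*w - 5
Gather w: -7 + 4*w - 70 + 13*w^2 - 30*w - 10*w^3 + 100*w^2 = -10*w^3 + 113*w^2 - 26*w - 77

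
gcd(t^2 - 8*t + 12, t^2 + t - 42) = t - 6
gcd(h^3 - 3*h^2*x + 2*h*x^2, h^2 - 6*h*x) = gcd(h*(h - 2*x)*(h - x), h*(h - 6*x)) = h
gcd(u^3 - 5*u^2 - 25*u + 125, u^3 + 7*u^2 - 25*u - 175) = u^2 - 25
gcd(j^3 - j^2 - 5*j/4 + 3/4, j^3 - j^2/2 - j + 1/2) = j^2 + j/2 - 1/2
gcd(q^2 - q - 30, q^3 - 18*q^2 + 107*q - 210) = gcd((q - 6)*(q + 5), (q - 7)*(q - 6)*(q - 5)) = q - 6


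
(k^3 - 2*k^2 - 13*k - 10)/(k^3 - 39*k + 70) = (k^2 + 3*k + 2)/(k^2 + 5*k - 14)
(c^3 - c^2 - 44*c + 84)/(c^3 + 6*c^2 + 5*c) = (c^3 - c^2 - 44*c + 84)/(c*(c^2 + 6*c + 5))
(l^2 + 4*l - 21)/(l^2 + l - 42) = (l - 3)/(l - 6)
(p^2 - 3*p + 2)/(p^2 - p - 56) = (-p^2 + 3*p - 2)/(-p^2 + p + 56)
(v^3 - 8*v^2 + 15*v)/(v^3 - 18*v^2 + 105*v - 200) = v*(v - 3)/(v^2 - 13*v + 40)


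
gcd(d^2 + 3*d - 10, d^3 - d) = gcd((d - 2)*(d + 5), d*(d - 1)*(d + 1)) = 1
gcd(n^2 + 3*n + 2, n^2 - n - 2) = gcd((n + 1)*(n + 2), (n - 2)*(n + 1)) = n + 1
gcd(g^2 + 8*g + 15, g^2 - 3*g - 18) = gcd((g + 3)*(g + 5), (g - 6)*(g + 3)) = g + 3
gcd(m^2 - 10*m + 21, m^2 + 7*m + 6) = 1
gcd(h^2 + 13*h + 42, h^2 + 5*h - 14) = h + 7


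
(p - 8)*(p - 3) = p^2 - 11*p + 24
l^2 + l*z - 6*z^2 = (l - 2*z)*(l + 3*z)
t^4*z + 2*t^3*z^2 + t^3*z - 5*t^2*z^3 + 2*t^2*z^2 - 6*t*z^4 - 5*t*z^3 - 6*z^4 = (t - 2*z)*(t + z)*(t + 3*z)*(t*z + z)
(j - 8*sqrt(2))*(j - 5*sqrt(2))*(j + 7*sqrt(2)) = j^3 - 6*sqrt(2)*j^2 - 102*j + 560*sqrt(2)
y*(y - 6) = y^2 - 6*y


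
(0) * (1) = 0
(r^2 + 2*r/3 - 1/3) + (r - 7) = r^2 + 5*r/3 - 22/3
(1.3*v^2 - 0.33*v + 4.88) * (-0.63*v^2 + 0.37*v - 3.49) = -0.819*v^4 + 0.6889*v^3 - 7.7335*v^2 + 2.9573*v - 17.0312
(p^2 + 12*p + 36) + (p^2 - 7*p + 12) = 2*p^2 + 5*p + 48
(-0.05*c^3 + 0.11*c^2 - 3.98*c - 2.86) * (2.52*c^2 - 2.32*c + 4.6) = -0.126*c^5 + 0.3932*c^4 - 10.5148*c^3 + 2.5324*c^2 - 11.6728*c - 13.156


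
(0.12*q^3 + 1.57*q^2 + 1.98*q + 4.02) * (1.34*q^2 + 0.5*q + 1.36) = 0.1608*q^5 + 2.1638*q^4 + 3.6014*q^3 + 8.512*q^2 + 4.7028*q + 5.4672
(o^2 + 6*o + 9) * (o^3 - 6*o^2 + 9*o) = o^5 - 18*o^3 + 81*o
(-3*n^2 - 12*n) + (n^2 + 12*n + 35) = 35 - 2*n^2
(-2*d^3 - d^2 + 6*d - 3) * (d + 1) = -2*d^4 - 3*d^3 + 5*d^2 + 3*d - 3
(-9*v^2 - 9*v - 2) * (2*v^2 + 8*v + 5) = -18*v^4 - 90*v^3 - 121*v^2 - 61*v - 10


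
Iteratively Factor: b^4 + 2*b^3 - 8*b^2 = (b + 4)*(b^3 - 2*b^2) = (b - 2)*(b + 4)*(b^2) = b*(b - 2)*(b + 4)*(b)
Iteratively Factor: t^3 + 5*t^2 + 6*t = (t + 2)*(t^2 + 3*t) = t*(t + 2)*(t + 3)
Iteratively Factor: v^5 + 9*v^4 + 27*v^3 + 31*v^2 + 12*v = (v + 3)*(v^4 + 6*v^3 + 9*v^2 + 4*v) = (v + 1)*(v + 3)*(v^3 + 5*v^2 + 4*v) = v*(v + 1)*(v + 3)*(v^2 + 5*v + 4) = v*(v + 1)*(v + 3)*(v + 4)*(v + 1)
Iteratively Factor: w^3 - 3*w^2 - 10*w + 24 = (w - 4)*(w^2 + w - 6) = (w - 4)*(w - 2)*(w + 3)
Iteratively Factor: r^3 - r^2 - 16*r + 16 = (r - 1)*(r^2 - 16) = (r - 1)*(r + 4)*(r - 4)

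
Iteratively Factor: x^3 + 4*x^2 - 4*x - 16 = (x - 2)*(x^2 + 6*x + 8) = (x - 2)*(x + 4)*(x + 2)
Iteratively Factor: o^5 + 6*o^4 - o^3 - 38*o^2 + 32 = (o + 1)*(o^4 + 5*o^3 - 6*o^2 - 32*o + 32) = (o - 2)*(o + 1)*(o^3 + 7*o^2 + 8*o - 16) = (o - 2)*(o + 1)*(o + 4)*(o^2 + 3*o - 4) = (o - 2)*(o + 1)*(o + 4)^2*(o - 1)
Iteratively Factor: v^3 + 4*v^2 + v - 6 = (v + 3)*(v^2 + v - 2) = (v - 1)*(v + 3)*(v + 2)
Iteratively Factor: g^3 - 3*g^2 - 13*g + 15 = (g + 3)*(g^2 - 6*g + 5) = (g - 5)*(g + 3)*(g - 1)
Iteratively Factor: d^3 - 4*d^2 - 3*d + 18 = (d - 3)*(d^2 - d - 6) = (d - 3)*(d + 2)*(d - 3)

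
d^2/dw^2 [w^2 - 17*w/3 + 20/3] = 2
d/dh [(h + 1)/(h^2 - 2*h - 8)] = (h^2 - 2*h - 2*(h - 1)*(h + 1) - 8)/(-h^2 + 2*h + 8)^2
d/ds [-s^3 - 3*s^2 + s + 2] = -3*s^2 - 6*s + 1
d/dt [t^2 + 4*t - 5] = 2*t + 4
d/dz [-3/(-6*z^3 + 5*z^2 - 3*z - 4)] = 3*(-18*z^2 + 10*z - 3)/(6*z^3 - 5*z^2 + 3*z + 4)^2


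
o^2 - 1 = (o - 1)*(o + 1)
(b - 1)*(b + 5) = b^2 + 4*b - 5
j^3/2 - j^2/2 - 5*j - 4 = (j/2 + 1/2)*(j - 4)*(j + 2)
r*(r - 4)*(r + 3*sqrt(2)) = r^3 - 4*r^2 + 3*sqrt(2)*r^2 - 12*sqrt(2)*r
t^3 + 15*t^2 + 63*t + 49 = (t + 1)*(t + 7)^2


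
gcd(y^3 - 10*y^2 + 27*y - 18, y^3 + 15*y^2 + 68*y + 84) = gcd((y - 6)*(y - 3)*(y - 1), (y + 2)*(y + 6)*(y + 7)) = 1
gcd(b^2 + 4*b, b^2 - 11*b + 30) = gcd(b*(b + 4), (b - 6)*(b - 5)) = 1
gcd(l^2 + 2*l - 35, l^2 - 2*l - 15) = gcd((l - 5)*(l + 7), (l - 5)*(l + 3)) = l - 5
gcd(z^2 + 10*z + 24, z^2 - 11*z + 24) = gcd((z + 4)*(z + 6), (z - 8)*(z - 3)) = 1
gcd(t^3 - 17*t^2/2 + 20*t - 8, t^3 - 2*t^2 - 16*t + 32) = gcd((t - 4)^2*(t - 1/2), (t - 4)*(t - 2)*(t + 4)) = t - 4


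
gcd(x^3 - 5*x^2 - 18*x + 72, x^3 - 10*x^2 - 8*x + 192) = x^2 - 2*x - 24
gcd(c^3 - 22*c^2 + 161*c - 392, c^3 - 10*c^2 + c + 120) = c - 8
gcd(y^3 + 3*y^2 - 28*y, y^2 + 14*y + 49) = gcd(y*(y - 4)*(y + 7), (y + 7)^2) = y + 7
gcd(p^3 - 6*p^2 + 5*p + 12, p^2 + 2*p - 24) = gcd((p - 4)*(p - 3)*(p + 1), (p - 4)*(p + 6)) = p - 4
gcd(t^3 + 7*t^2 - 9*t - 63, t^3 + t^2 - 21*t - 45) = t + 3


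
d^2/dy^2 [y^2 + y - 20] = 2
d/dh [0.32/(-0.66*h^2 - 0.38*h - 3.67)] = (0.4224*h + 0.1216)/(0.66*h^2 + 0.38*h + 3.67)^2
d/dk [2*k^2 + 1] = 4*k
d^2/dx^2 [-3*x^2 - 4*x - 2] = -6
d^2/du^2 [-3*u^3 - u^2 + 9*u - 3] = -18*u - 2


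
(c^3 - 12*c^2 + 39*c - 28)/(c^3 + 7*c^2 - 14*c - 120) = (c^2 - 8*c + 7)/(c^2 + 11*c + 30)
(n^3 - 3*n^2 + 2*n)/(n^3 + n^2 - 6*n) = (n - 1)/(n + 3)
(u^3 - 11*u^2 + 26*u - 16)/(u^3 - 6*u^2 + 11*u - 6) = (u - 8)/(u - 3)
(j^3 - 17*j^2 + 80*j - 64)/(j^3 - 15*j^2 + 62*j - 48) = (j - 8)/(j - 6)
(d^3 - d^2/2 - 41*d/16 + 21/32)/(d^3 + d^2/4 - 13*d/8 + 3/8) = (d - 7/4)/(d - 1)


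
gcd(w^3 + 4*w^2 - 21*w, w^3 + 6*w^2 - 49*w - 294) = w + 7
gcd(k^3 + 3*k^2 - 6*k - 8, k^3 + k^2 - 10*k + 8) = k^2 + 2*k - 8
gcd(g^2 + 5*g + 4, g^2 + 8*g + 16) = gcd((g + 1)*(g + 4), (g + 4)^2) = g + 4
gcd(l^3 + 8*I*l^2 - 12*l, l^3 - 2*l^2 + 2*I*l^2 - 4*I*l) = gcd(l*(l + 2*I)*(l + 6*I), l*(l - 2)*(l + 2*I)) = l^2 + 2*I*l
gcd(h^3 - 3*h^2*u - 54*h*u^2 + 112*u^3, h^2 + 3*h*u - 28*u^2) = h + 7*u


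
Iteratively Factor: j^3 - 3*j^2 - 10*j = (j)*(j^2 - 3*j - 10) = j*(j - 5)*(j + 2)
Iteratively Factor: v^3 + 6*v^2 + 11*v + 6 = (v + 1)*(v^2 + 5*v + 6) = (v + 1)*(v + 3)*(v + 2)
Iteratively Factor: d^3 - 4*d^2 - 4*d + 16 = (d + 2)*(d^2 - 6*d + 8) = (d - 2)*(d + 2)*(d - 4)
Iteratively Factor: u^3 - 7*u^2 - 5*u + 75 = (u + 3)*(u^2 - 10*u + 25) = (u - 5)*(u + 3)*(u - 5)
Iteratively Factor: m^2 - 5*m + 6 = (m - 2)*(m - 3)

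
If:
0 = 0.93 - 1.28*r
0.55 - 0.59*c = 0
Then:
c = 0.93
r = 0.73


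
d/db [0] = 0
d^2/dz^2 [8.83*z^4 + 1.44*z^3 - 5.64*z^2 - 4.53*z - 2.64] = 105.96*z^2 + 8.64*z - 11.28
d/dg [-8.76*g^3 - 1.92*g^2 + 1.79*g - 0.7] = -26.28*g^2 - 3.84*g + 1.79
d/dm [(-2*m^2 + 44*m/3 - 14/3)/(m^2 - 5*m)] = 14*(-m^2 + 2*m - 5)/(3*m^2*(m^2 - 10*m + 25))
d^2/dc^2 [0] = 0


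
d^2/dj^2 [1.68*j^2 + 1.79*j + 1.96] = 3.36000000000000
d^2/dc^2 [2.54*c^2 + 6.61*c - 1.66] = 5.08000000000000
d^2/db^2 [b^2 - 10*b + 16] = 2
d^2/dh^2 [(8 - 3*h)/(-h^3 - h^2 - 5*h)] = 2*(9*h^5 - 39*h^4 - 76*h^3 - 144*h^2 - 120*h - 200)/(h^3*(h^6 + 3*h^5 + 18*h^4 + 31*h^3 + 90*h^2 + 75*h + 125))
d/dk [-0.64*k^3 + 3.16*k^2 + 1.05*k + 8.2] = -1.92*k^2 + 6.32*k + 1.05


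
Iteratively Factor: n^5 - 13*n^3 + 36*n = (n)*(n^4 - 13*n^2 + 36) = n*(n - 3)*(n^3 + 3*n^2 - 4*n - 12) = n*(n - 3)*(n + 3)*(n^2 - 4) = n*(n - 3)*(n - 2)*(n + 3)*(n + 2)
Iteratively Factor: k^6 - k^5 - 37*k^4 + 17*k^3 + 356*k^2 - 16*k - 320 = (k - 1)*(k^5 - 37*k^3 - 20*k^2 + 336*k + 320) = (k - 1)*(k + 4)*(k^4 - 4*k^3 - 21*k^2 + 64*k + 80) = (k - 5)*(k - 1)*(k + 4)*(k^3 + k^2 - 16*k - 16) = (k - 5)*(k - 4)*(k - 1)*(k + 4)*(k^2 + 5*k + 4) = (k - 5)*(k - 4)*(k - 1)*(k + 4)^2*(k + 1)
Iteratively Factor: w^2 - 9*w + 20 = (w - 5)*(w - 4)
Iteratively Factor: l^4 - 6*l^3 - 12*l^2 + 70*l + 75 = (l - 5)*(l^3 - l^2 - 17*l - 15) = (l - 5)*(l + 1)*(l^2 - 2*l - 15) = (l - 5)^2*(l + 1)*(l + 3)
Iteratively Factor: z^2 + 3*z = (z)*(z + 3)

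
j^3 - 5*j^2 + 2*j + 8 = (j - 4)*(j - 2)*(j + 1)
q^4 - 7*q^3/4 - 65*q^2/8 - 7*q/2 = q*(q - 4)*(q + 1/2)*(q + 7/4)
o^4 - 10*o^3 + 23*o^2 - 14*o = o*(o - 7)*(o - 2)*(o - 1)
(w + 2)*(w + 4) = w^2 + 6*w + 8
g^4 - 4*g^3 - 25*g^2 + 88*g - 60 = (g - 6)*(g - 2)*(g - 1)*(g + 5)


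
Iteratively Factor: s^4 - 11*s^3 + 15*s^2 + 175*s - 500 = (s - 5)*(s^3 - 6*s^2 - 15*s + 100) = (s - 5)^2*(s^2 - s - 20) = (s - 5)^2*(s + 4)*(s - 5)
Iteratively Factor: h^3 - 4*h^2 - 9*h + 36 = (h - 4)*(h^2 - 9) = (h - 4)*(h - 3)*(h + 3)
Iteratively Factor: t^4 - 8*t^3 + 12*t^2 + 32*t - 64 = (t + 2)*(t^3 - 10*t^2 + 32*t - 32) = (t - 4)*(t + 2)*(t^2 - 6*t + 8) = (t - 4)^2*(t + 2)*(t - 2)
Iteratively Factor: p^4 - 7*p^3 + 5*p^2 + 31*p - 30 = (p - 5)*(p^3 - 2*p^2 - 5*p + 6) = (p - 5)*(p + 2)*(p^2 - 4*p + 3) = (p - 5)*(p - 3)*(p + 2)*(p - 1)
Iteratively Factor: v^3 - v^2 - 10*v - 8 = (v - 4)*(v^2 + 3*v + 2) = (v - 4)*(v + 2)*(v + 1)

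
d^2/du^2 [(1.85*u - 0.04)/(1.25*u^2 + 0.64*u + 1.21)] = ((1.85*u - 0.04)*(2.5*u + 0.64)*(5.0*u + 1.28) - (13.875*u + 2.268)*(1.25*u^2 + 0.64*u + 1.21))/(1.25*u^2 + 0.64*u + 1.21)^3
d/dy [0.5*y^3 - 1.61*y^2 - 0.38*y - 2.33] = 1.5*y^2 - 3.22*y - 0.38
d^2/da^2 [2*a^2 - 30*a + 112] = 4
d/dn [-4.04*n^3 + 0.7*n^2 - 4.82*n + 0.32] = -12.12*n^2 + 1.4*n - 4.82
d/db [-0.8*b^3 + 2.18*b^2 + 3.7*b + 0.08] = -2.4*b^2 + 4.36*b + 3.7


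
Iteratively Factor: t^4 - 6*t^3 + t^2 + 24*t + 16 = (t + 1)*(t^3 - 7*t^2 + 8*t + 16) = (t - 4)*(t + 1)*(t^2 - 3*t - 4) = (t - 4)^2*(t + 1)*(t + 1)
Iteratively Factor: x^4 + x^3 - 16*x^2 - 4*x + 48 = (x + 4)*(x^3 - 3*x^2 - 4*x + 12) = (x - 3)*(x + 4)*(x^2 - 4) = (x - 3)*(x + 2)*(x + 4)*(x - 2)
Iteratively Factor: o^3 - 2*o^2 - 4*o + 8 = (o - 2)*(o^2 - 4) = (o - 2)*(o + 2)*(o - 2)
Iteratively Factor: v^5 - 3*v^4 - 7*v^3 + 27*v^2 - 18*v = (v - 3)*(v^4 - 7*v^2 + 6*v) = (v - 3)*(v + 3)*(v^3 - 3*v^2 + 2*v) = v*(v - 3)*(v + 3)*(v^2 - 3*v + 2) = v*(v - 3)*(v - 1)*(v + 3)*(v - 2)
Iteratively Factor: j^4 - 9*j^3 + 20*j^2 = (j - 5)*(j^3 - 4*j^2) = (j - 5)*(j - 4)*(j^2) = j*(j - 5)*(j - 4)*(j)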